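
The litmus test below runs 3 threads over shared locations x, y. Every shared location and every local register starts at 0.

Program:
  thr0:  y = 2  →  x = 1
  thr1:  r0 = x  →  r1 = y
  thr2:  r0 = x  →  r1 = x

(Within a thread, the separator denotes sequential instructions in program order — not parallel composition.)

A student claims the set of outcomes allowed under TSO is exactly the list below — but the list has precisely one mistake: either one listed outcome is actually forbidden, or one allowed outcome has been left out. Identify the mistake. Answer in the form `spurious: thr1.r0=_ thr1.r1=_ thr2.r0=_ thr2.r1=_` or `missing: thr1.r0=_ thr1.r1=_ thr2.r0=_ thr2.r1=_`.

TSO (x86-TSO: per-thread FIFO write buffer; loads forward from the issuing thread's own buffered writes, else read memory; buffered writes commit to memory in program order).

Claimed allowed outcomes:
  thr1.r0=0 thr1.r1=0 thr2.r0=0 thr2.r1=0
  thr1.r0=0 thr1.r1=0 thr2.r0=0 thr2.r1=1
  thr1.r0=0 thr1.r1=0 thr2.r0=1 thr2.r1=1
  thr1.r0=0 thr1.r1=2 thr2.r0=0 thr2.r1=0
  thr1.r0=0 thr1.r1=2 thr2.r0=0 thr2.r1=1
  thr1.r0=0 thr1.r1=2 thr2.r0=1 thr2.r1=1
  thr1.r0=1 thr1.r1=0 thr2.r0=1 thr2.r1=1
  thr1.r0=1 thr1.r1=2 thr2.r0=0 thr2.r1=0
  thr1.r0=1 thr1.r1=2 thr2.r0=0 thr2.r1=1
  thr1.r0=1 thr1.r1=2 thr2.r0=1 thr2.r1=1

spurious: thr1.r0=1 thr1.r1=0 thr2.r0=1 thr2.r1=1

outcome vector order: (thr1.r0,thr1.r1,thr2.r0,thr2.r1)
under TSO → 0/0/0/0, 0/0/0/1, 0/0/1/1, 0/2/0/0, 0/2/0/1, 0/2/1/1, 1/2/0/0, 1/2/0/1, 1/2/1/1
claimed∖TSO = {1/0/1/1}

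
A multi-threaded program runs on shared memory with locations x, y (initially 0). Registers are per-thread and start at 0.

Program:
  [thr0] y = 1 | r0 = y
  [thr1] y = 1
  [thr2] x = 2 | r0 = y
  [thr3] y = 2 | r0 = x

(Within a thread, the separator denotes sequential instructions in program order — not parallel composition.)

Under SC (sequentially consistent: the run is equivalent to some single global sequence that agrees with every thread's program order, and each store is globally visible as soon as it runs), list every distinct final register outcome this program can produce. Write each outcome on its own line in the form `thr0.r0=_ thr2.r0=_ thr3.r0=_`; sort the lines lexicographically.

thr0.r0=1 thr2.r0=0 thr3.r0=2
thr0.r0=1 thr2.r0=1 thr3.r0=0
thr0.r0=1 thr2.r0=1 thr3.r0=2
thr0.r0=1 thr2.r0=2 thr3.r0=0
thr0.r0=1 thr2.r0=2 thr3.r0=2
thr0.r0=2 thr2.r0=0 thr3.r0=2
thr0.r0=2 thr2.r0=1 thr3.r0=0
thr0.r0=2 thr2.r0=1 thr3.r0=2
thr0.r0=2 thr2.r0=2 thr3.r0=0
thr0.r0=2 thr2.r0=2 thr3.r0=2

outcome vector order: (thr0.r0,thr2.r0,thr3.r0)
|SC outcomes| = 10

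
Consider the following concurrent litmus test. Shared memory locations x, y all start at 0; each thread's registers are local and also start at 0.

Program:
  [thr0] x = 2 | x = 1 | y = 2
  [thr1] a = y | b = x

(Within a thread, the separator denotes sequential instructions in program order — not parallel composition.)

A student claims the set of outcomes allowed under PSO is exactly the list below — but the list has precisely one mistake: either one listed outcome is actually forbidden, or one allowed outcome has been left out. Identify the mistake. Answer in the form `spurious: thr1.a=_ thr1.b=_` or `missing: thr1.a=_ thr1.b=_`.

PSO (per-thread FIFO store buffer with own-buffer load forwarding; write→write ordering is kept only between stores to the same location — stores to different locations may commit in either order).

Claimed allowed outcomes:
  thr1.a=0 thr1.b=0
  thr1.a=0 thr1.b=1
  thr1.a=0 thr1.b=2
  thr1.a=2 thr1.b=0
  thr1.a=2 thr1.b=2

missing: thr1.a=2 thr1.b=1

outcome vector order: (thr1.a,thr1.b)
under PSO → 00 01 02 20 21 22
PSO∖claimed = {21}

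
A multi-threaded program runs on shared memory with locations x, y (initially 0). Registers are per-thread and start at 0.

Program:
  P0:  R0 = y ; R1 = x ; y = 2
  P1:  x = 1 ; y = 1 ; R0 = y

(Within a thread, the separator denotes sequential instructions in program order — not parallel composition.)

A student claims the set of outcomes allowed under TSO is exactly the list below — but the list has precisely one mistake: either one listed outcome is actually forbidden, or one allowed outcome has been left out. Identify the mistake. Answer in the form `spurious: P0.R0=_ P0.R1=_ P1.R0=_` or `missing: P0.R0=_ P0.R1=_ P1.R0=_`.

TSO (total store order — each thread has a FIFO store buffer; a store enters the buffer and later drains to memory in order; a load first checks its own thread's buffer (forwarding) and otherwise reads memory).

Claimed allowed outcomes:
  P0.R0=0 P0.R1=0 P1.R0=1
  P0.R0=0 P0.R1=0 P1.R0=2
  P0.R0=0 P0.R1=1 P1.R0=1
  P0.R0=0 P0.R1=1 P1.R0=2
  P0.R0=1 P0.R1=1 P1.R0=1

outcome vector order: (P0.R0,P0.R1,P1.R0)
under TSO → <0 0 1>; <0 0 2>; <0 1 1>; <0 1 2>; <1 1 1>; <1 1 2>
TSO∖claimed = {<1 1 2>}

missing: P0.R0=1 P0.R1=1 P1.R0=2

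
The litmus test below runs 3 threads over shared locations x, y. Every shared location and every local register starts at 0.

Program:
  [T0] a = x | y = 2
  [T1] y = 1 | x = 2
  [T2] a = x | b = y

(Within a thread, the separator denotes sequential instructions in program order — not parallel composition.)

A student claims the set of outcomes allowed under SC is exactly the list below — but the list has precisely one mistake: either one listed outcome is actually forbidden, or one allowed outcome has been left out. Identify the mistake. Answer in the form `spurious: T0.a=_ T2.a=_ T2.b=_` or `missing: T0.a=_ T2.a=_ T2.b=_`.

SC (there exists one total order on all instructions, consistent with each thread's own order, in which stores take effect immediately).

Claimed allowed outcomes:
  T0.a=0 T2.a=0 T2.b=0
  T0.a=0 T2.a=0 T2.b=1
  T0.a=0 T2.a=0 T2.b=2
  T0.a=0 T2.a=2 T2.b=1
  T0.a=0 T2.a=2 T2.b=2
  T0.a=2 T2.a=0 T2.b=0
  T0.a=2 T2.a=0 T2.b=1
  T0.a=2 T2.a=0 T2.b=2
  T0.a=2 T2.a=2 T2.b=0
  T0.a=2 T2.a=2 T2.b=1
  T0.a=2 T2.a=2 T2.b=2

outcome vector order: (T0.a,T2.a,T2.b)
SC: 10 outcomes — {(0,0,0), (0,0,1), (0,0,2), (0,2,1), (0,2,2), (2,0,0), (2,0,1), (2,0,2), (2,2,1), (2,2,2)}
claimed∖SC = {(2,2,0)}

spurious: T0.a=2 T2.a=2 T2.b=0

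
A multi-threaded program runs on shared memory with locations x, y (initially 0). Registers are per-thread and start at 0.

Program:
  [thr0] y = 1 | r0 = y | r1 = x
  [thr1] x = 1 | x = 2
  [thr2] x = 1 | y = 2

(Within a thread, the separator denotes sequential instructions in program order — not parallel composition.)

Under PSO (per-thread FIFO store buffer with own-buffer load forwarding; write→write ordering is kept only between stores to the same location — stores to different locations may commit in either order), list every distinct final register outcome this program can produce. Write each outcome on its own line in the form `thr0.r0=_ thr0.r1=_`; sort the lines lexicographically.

outcome vector order: (thr0.r0,thr0.r1)
|PSO outcomes| = 6

thr0.r0=1 thr0.r1=0
thr0.r0=1 thr0.r1=1
thr0.r0=1 thr0.r1=2
thr0.r0=2 thr0.r1=0
thr0.r0=2 thr0.r1=1
thr0.r0=2 thr0.r1=2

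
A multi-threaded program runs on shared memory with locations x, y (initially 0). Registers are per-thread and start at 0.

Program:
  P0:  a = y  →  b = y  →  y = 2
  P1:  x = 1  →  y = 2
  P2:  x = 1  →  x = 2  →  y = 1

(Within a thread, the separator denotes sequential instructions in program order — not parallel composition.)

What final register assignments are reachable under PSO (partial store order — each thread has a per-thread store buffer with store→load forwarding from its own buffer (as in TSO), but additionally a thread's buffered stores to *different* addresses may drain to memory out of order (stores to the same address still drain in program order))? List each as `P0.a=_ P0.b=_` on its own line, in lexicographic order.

outcome vector order: (P0.a,P0.b)
|PSO outcomes| = 7

P0.a=0 P0.b=0
P0.a=0 P0.b=1
P0.a=0 P0.b=2
P0.a=1 P0.b=1
P0.a=1 P0.b=2
P0.a=2 P0.b=1
P0.a=2 P0.b=2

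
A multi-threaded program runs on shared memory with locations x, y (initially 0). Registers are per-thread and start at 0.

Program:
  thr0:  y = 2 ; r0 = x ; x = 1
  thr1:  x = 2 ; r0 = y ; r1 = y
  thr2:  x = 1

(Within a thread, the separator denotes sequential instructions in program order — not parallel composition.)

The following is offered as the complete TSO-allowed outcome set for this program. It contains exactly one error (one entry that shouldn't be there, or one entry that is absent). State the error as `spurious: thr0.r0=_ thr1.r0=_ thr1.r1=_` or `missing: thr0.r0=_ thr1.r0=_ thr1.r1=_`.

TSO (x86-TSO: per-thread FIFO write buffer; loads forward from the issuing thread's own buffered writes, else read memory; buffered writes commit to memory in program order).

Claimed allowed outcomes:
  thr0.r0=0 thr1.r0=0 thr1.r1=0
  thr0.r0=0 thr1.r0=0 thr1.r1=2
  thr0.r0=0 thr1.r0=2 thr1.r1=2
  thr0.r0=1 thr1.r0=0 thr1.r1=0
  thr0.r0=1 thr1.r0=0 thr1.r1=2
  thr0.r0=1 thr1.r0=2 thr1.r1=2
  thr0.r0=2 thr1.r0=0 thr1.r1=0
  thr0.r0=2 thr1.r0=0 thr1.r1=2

missing: thr0.r0=2 thr1.r0=2 thr1.r1=2

outcome vector order: (thr0.r0,thr1.r0,thr1.r1)
TSO: 9 outcomes — {000, 002, 022, 100, 102, 122, 200, 202, 222}
TSO∖claimed = {222}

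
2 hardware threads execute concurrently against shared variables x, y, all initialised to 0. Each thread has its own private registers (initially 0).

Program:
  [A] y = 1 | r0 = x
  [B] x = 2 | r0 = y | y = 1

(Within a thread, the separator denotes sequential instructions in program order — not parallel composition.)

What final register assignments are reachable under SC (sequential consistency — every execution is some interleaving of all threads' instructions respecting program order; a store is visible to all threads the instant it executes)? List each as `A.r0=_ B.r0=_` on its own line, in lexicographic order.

A.r0=0 B.r0=1
A.r0=2 B.r0=0
A.r0=2 B.r0=1

outcome vector order: (A.r0,B.r0)
|SC outcomes| = 3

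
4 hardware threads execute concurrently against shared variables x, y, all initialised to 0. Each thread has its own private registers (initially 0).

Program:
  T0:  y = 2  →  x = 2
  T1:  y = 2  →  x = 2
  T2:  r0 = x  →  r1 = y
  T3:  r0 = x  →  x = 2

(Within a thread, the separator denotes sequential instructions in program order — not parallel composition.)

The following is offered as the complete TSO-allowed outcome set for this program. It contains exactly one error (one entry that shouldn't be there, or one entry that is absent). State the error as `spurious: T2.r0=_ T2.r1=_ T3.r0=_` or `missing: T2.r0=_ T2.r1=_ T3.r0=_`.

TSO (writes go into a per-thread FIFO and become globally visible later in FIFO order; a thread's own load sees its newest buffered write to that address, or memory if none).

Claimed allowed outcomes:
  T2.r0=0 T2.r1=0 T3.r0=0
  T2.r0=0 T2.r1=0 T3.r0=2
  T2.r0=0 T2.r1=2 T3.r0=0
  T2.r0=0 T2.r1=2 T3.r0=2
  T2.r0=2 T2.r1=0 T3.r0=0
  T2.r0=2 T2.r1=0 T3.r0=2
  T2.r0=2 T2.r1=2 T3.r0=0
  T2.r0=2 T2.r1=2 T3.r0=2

outcome vector order: (T2.r0,T2.r1,T3.r0)
[TSO] allowed = {<0 0 0>, <0 0 2>, <0 2 0>, <0 2 2>, <2 0 0>, <2 2 0>, <2 2 2>}
claimed∖TSO = {<2 0 2>}

spurious: T2.r0=2 T2.r1=0 T3.r0=2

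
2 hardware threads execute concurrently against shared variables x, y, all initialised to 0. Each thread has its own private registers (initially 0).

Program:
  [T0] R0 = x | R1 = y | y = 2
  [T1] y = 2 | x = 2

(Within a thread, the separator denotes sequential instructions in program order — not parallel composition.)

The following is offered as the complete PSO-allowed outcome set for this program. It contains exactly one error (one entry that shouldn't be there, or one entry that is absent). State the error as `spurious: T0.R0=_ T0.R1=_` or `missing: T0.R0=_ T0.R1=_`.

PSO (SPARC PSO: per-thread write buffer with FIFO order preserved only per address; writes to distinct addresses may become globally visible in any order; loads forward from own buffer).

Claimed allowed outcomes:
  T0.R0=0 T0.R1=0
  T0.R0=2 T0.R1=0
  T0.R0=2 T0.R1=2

missing: T0.R0=0 T0.R1=2

outcome vector order: (T0.R0,T0.R1)
PSO: 4 outcomes — {(0,0) (0,2) (2,0) (2,2)}
PSO∖claimed = {(0,2)}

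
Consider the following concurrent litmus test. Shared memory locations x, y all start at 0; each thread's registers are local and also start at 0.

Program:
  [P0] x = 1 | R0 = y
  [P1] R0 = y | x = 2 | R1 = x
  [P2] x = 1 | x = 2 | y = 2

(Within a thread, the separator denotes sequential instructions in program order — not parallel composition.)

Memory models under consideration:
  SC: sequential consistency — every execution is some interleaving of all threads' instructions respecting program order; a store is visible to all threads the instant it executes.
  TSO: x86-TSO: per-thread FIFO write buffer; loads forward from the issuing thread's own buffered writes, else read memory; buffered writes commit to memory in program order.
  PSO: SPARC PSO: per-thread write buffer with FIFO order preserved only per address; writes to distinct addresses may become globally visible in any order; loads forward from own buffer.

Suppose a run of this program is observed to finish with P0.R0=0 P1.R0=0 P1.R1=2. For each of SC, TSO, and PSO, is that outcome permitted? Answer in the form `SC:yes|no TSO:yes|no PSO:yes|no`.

outcome vector order: (P0.R0,P1.R0,P1.R1)
under SC → 0/0/1; 0/0/2; 0/2/2; 2/0/1; 2/0/2; 2/2/1; 2/2/2
under TSO → 0/0/1; 0/0/2; 0/2/1; 0/2/2; 2/0/1; 2/0/2; 2/2/1; 2/2/2
under PSO → 0/0/1; 0/0/2; 0/2/1; 0/2/2; 2/0/1; 2/0/2; 2/2/1; 2/2/2
target 0/0/2 ∈ {SC,TSO,PSO}

SC:yes TSO:yes PSO:yes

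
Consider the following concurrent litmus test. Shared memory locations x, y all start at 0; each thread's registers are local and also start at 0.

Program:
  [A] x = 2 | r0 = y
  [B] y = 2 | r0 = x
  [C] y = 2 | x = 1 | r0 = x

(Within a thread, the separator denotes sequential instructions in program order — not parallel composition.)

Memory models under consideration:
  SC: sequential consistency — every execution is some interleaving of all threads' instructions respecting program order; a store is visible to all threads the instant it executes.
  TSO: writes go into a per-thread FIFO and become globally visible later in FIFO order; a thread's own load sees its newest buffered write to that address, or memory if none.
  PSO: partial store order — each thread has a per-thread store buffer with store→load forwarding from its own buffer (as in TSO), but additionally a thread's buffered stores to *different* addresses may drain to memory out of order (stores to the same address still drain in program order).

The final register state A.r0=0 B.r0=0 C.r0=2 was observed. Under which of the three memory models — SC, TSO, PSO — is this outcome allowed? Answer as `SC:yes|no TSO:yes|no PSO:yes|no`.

outcome vector order: (A.r0,B.r0,C.r0)
under SC → 0/1/1; 0/2/1; 2/0/1; 2/0/2; 2/1/1; 2/1/2; 2/2/1; 2/2/2
under TSO → 0/0/1; 0/0/2; 0/1/1; 0/1/2; 0/2/1; 0/2/2; 2/0/1; 2/0/2; 2/1/1; 2/1/2; 2/2/1; 2/2/2
under PSO → 0/0/1; 0/0/2; 0/1/1; 0/1/2; 0/2/1; 0/2/2; 2/0/1; 2/0/2; 2/1/1; 2/1/2; 2/2/1; 2/2/2
target 0/0/2 ∈ {TSO,PSO}

SC:no TSO:yes PSO:yes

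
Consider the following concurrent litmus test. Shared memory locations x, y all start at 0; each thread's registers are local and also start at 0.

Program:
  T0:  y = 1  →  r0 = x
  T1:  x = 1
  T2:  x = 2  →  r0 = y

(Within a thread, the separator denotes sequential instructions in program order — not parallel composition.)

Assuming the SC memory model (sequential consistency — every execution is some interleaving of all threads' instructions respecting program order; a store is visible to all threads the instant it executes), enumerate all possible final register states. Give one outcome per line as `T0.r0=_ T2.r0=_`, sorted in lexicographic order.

outcome vector order: (T0.r0,T2.r0)
|SC outcomes| = 5

T0.r0=0 T2.r0=1
T0.r0=1 T2.r0=0
T0.r0=1 T2.r0=1
T0.r0=2 T2.r0=0
T0.r0=2 T2.r0=1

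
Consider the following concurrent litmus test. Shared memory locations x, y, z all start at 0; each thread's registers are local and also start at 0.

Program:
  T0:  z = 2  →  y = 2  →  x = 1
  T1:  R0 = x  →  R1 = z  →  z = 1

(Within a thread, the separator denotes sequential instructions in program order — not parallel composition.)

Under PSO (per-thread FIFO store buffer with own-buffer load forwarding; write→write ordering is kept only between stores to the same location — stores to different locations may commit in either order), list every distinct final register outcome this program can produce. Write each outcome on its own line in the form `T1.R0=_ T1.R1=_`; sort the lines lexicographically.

outcome vector order: (T1.R0,T1.R1)
|PSO outcomes| = 4

T1.R0=0 T1.R1=0
T1.R0=0 T1.R1=2
T1.R0=1 T1.R1=0
T1.R0=1 T1.R1=2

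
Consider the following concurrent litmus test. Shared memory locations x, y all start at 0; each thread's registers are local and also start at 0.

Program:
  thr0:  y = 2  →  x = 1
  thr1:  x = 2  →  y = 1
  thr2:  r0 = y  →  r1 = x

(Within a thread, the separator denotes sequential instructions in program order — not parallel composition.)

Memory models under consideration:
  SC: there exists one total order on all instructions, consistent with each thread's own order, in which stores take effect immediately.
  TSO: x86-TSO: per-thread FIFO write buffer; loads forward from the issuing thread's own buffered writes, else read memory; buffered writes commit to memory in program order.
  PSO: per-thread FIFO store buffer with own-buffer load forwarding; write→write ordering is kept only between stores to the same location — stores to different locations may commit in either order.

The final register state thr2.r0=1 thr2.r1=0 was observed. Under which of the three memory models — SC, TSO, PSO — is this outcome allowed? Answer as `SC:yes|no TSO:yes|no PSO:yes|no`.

outcome vector order: (thr2.r0,thr2.r1)
[SC] allowed = {0/0; 0/1; 0/2; 1/1; 1/2; 2/0; 2/1; 2/2}
[TSO] allowed = {0/0; 0/1; 0/2; 1/1; 1/2; 2/0; 2/1; 2/2}
[PSO] allowed = {0/0; 0/1; 0/2; 1/0; 1/1; 1/2; 2/0; 2/1; 2/2}
target 1/0 ∈ {PSO}

SC:no TSO:no PSO:yes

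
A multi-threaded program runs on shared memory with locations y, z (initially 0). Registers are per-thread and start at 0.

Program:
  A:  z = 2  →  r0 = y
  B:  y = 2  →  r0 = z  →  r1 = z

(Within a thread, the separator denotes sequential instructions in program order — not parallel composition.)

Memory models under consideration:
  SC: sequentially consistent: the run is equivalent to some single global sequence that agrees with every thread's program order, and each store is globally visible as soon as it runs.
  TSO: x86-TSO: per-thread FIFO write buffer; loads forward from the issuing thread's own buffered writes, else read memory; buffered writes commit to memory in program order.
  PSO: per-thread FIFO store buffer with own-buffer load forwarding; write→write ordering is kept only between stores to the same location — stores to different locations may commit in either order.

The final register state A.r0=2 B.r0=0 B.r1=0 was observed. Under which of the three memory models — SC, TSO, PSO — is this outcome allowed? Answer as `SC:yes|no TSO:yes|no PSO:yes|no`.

outcome vector order: (A.r0,B.r0,B.r1)
[SC] allowed = {(0,2,2) (2,0,0) (2,0,2) (2,2,2)}
[TSO] allowed = {(0,0,0) (0,0,2) (0,2,2) (2,0,0) (2,0,2) (2,2,2)}
[PSO] allowed = {(0,0,0) (0,0,2) (0,2,2) (2,0,0) (2,0,2) (2,2,2)}
target (2,0,0) ∈ {SC,TSO,PSO}

SC:yes TSO:yes PSO:yes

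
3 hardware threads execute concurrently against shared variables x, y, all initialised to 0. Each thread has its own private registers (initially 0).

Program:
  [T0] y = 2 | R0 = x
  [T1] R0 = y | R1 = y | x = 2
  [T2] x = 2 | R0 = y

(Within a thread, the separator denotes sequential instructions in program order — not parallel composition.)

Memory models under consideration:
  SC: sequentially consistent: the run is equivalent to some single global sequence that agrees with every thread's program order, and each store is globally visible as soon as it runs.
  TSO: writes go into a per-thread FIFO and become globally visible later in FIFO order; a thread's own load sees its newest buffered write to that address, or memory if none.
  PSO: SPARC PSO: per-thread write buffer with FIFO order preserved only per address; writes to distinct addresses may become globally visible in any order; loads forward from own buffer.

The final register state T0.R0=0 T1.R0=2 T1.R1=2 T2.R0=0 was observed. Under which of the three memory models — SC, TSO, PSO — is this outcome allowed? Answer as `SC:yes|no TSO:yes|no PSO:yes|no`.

SC:no TSO:yes PSO:yes

outcome vector order: (T0.R0,T1.R0,T1.R1,T2.R0)
SC (9): <0 0 0 2> <0 0 2 2> <0 2 2 2> <2 0 0 0> <2 0 0 2> <2 0 2 0> <2 0 2 2> <2 2 2 0> <2 2 2 2>
TSO (12): <0 0 0 0> <0 0 0 2> <0 0 2 0> <0 0 2 2> <0 2 2 0> <0 2 2 2> <2 0 0 0> <2 0 0 2> <2 0 2 0> <2 0 2 2> <2 2 2 0> <2 2 2 2>
PSO (12): <0 0 0 0> <0 0 0 2> <0 0 2 0> <0 0 2 2> <0 2 2 0> <0 2 2 2> <2 0 0 0> <2 0 0 2> <2 0 2 0> <2 0 2 2> <2 2 2 0> <2 2 2 2>
target <0 2 2 0> ∈ {TSO,PSO}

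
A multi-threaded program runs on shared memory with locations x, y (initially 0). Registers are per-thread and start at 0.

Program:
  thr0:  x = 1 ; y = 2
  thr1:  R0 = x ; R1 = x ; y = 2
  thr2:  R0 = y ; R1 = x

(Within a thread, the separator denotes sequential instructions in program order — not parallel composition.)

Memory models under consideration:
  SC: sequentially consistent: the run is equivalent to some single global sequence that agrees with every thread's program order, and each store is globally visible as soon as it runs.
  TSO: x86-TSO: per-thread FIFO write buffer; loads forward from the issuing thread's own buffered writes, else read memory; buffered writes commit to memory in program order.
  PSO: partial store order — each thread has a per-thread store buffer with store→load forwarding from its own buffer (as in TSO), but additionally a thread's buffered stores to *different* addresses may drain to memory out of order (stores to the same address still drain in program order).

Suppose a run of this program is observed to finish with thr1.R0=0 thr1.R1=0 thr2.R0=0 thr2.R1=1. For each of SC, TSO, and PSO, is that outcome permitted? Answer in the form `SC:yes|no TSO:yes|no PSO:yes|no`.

SC:yes TSO:yes PSO:yes

outcome vector order: (thr1.R0,thr1.R1,thr2.R0,thr2.R1)
under SC → (0,0,0,0) (0,0,0,1) (0,0,2,0) (0,0,2,1) (0,1,0,0) (0,1,0,1) (0,1,2,1) (1,1,0,0) (1,1,0,1) (1,1,2,1)
under TSO → (0,0,0,0) (0,0,0,1) (0,0,2,0) (0,0,2,1) (0,1,0,0) (0,1,0,1) (0,1,2,1) (1,1,0,0) (1,1,0,1) (1,1,2,1)
under PSO → (0,0,0,0) (0,0,0,1) (0,0,2,0) (0,0,2,1) (0,1,0,0) (0,1,0,1) (0,1,2,0) (0,1,2,1) (1,1,0,0) (1,1,0,1) (1,1,2,0) (1,1,2,1)
target (0,0,0,1) ∈ {SC,TSO,PSO}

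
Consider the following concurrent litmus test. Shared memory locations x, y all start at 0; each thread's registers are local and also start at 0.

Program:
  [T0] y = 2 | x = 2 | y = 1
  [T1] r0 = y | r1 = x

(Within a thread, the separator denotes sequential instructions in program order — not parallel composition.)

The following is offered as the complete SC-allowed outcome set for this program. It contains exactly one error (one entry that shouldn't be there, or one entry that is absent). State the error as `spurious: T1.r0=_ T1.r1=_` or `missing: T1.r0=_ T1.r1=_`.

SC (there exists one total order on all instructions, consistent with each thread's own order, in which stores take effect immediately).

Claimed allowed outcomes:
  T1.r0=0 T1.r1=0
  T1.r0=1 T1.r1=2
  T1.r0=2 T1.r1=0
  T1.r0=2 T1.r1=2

outcome vector order: (T1.r0,T1.r1)
SC (5): <0 0>, <0 2>, <1 2>, <2 0>, <2 2>
SC∖claimed = {<0 2>}

missing: T1.r0=0 T1.r1=2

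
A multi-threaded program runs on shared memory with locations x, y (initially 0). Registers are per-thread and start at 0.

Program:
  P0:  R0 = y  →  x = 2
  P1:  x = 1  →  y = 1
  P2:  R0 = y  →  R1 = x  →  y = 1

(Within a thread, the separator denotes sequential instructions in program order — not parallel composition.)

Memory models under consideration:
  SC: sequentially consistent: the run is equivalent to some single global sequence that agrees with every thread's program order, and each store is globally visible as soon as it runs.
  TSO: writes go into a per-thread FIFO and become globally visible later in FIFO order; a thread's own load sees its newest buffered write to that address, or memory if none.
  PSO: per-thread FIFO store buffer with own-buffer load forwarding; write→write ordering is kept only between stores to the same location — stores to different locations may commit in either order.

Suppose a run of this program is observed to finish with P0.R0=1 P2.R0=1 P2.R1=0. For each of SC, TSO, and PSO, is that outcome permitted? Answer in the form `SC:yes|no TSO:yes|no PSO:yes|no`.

SC:no TSO:no PSO:yes

outcome vector order: (P0.R0,P2.R0,P2.R1)
SC: 10 outcomes — {<0 0 0>, <0 0 1>, <0 0 2>, <0 1 1>, <0 1 2>, <1 0 0>, <1 0 1>, <1 0 2>, <1 1 1>, <1 1 2>}
TSO: 10 outcomes — {<0 0 0>, <0 0 1>, <0 0 2>, <0 1 1>, <0 1 2>, <1 0 0>, <1 0 1>, <1 0 2>, <1 1 1>, <1 1 2>}
PSO: 12 outcomes — {<0 0 0>, <0 0 1>, <0 0 2>, <0 1 0>, <0 1 1>, <0 1 2>, <1 0 0>, <1 0 1>, <1 0 2>, <1 1 0>, <1 1 1>, <1 1 2>}
target <1 1 0> ∈ {PSO}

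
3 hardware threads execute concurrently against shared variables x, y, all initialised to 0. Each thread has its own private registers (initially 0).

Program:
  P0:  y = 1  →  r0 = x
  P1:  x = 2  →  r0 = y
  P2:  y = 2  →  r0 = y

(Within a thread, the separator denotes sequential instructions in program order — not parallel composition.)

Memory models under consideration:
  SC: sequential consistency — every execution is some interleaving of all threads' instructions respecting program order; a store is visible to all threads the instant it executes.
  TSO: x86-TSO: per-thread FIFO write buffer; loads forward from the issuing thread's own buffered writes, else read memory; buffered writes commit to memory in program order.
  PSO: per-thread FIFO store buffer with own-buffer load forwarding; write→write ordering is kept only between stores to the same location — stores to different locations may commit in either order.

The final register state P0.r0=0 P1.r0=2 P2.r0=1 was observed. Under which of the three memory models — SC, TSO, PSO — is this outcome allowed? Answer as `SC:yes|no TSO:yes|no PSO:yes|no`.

SC:no TSO:yes PSO:yes

outcome vector order: (P0.r0,P1.r0,P2.r0)
SC: 9 outcomes — {(0,1,1); (0,1,2); (0,2,2); (2,0,1); (2,0,2); (2,1,1); (2,1,2); (2,2,1); (2,2,2)}
TSO: 12 outcomes — {(0,0,1); (0,0,2); (0,1,1); (0,1,2); (0,2,1); (0,2,2); (2,0,1); (2,0,2); (2,1,1); (2,1,2); (2,2,1); (2,2,2)}
PSO: 12 outcomes — {(0,0,1); (0,0,2); (0,1,1); (0,1,2); (0,2,1); (0,2,2); (2,0,1); (2,0,2); (2,1,1); (2,1,2); (2,2,1); (2,2,2)}
target (0,2,1) ∈ {TSO,PSO}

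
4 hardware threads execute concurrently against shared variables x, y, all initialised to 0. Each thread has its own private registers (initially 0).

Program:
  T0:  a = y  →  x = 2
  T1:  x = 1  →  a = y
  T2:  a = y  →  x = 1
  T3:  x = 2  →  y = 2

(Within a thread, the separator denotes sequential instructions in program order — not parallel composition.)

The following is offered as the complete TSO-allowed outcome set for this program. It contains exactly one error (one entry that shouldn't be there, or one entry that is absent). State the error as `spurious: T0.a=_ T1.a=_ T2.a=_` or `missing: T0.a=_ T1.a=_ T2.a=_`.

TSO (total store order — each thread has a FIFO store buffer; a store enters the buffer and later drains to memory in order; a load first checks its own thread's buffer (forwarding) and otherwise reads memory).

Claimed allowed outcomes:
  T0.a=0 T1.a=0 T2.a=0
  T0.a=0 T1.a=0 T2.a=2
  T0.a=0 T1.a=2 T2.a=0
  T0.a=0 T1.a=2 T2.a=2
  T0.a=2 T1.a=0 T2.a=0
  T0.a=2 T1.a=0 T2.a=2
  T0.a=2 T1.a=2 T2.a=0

missing: T0.a=2 T1.a=2 T2.a=2

outcome vector order: (T0.a,T1.a,T2.a)
TSO (8): (0,0,0) (0,0,2) (0,2,0) (0,2,2) (2,0,0) (2,0,2) (2,2,0) (2,2,2)
TSO∖claimed = {(2,2,2)}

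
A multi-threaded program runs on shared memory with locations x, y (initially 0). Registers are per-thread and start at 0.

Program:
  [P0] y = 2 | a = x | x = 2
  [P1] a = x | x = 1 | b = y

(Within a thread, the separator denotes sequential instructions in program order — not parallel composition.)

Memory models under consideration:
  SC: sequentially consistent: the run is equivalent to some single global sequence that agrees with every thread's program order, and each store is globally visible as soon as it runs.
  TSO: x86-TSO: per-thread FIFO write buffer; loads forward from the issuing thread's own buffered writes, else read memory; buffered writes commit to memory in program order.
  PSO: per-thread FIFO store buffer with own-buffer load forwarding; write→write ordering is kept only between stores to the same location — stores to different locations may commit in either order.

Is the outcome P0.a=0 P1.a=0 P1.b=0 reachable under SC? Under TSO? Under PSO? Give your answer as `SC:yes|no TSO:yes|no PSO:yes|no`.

outcome vector order: (P0.a,P1.a,P1.b)
under SC → (0,0,2); (0,2,2); (1,0,0); (1,0,2)
under TSO → (0,0,0); (0,0,2); (0,2,2); (1,0,0); (1,0,2)
under PSO → (0,0,0); (0,0,2); (0,2,0); (0,2,2); (1,0,0); (1,0,2)
target (0,0,0) ∈ {TSO,PSO}

SC:no TSO:yes PSO:yes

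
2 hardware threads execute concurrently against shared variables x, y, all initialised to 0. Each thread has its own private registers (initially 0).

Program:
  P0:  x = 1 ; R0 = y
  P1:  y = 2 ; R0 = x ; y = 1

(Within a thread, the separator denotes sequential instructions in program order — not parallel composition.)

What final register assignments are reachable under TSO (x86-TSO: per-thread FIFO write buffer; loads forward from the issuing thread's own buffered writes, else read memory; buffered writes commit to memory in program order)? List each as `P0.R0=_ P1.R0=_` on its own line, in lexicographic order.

outcome vector order: (P0.R0,P1.R0)
|TSO outcomes| = 6

P0.R0=0 P1.R0=0
P0.R0=0 P1.R0=1
P0.R0=1 P1.R0=0
P0.R0=1 P1.R0=1
P0.R0=2 P1.R0=0
P0.R0=2 P1.R0=1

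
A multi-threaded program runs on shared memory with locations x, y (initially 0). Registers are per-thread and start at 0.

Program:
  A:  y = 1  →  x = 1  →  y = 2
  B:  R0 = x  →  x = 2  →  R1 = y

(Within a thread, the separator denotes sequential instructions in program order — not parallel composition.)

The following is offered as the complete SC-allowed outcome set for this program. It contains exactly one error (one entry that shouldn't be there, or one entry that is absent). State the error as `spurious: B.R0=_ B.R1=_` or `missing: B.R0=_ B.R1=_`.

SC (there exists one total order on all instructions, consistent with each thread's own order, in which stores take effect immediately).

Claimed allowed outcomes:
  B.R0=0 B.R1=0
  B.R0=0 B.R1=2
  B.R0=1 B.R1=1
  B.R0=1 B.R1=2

outcome vector order: (B.R0,B.R1)
[SC] allowed = {00; 01; 02; 11; 12}
SC∖claimed = {01}

missing: B.R0=0 B.R1=1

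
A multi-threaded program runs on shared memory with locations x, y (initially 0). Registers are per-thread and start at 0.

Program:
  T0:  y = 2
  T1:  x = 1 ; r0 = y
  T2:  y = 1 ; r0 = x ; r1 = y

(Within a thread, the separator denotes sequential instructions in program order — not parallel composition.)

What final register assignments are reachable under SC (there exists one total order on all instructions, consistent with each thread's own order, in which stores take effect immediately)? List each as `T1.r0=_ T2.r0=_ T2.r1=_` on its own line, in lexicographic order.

T1.r0=0 T2.r0=1 T2.r1=1
T1.r0=0 T2.r0=1 T2.r1=2
T1.r0=1 T2.r0=0 T2.r1=1
T1.r0=1 T2.r0=0 T2.r1=2
T1.r0=1 T2.r0=1 T2.r1=1
T1.r0=1 T2.r0=1 T2.r1=2
T1.r0=2 T2.r0=0 T2.r1=1
T1.r0=2 T2.r0=0 T2.r1=2
T1.r0=2 T2.r0=1 T2.r1=1
T1.r0=2 T2.r0=1 T2.r1=2

outcome vector order: (T1.r0,T2.r0,T2.r1)
|SC outcomes| = 10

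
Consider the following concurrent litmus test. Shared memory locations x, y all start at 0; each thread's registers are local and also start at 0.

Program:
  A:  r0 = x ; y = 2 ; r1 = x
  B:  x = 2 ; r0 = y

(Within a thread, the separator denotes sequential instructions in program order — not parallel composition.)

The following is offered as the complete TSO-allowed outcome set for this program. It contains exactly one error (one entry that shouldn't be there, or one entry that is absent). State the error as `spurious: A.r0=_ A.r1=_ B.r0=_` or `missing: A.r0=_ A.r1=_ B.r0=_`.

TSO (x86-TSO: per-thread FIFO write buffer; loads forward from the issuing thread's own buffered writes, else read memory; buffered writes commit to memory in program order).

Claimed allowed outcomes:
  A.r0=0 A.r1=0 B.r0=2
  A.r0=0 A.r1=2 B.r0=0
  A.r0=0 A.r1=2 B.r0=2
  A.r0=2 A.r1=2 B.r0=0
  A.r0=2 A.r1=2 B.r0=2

outcome vector order: (A.r0,A.r1,B.r0)
TSO (6): (0,0,0) (0,0,2) (0,2,0) (0,2,2) (2,2,0) (2,2,2)
TSO∖claimed = {(0,0,0)}

missing: A.r0=0 A.r1=0 B.r0=0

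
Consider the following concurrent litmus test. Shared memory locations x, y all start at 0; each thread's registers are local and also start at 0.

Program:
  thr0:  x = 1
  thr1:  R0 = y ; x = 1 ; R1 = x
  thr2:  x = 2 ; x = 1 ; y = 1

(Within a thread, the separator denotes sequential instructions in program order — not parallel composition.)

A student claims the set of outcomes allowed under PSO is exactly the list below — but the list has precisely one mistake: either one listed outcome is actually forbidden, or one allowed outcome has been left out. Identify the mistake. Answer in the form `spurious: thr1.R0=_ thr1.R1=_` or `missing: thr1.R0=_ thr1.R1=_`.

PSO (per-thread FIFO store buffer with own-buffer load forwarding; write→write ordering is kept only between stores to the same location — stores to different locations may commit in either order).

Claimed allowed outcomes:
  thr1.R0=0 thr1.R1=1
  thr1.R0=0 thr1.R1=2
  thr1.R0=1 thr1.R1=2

outcome vector order: (thr1.R0,thr1.R1)
[PSO] allowed = {<0 1> <0 2> <1 1> <1 2>}
PSO∖claimed = {<1 1>}

missing: thr1.R0=1 thr1.R1=1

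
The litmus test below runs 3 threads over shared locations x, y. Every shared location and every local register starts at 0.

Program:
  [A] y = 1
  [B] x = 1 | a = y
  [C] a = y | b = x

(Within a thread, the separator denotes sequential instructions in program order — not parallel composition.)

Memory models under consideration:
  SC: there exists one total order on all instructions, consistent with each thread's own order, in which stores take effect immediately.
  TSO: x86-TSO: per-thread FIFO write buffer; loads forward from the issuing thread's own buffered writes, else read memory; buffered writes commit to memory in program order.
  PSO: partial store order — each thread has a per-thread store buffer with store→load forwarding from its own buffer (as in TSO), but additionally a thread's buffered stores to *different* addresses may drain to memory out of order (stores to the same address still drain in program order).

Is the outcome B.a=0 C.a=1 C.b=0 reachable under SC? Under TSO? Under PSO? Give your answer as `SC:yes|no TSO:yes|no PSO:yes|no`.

outcome vector order: (B.a,C.a,C.b)
SC (7): (0,0,0) (0,0,1) (0,1,1) (1,0,0) (1,0,1) (1,1,0) (1,1,1)
TSO (8): (0,0,0) (0,0,1) (0,1,0) (0,1,1) (1,0,0) (1,0,1) (1,1,0) (1,1,1)
PSO (8): (0,0,0) (0,0,1) (0,1,0) (0,1,1) (1,0,0) (1,0,1) (1,1,0) (1,1,1)
target (0,1,0) ∈ {TSO,PSO}

SC:no TSO:yes PSO:yes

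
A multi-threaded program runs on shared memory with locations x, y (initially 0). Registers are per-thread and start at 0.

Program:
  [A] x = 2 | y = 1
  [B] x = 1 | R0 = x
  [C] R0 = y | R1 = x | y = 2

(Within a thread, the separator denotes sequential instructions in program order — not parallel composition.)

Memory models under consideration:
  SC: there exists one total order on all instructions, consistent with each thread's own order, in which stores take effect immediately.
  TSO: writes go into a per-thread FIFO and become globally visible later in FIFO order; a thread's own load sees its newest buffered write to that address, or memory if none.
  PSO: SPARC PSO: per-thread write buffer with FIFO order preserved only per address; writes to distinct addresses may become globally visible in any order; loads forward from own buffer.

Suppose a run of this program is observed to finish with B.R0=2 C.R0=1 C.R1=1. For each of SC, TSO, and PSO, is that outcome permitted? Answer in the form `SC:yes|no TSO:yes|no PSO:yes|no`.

outcome vector order: (B.R0,C.R0,C.R1)
SC (9): <1 0 0> <1 0 1> <1 0 2> <1 1 1> <1 1 2> <2 0 0> <2 0 1> <2 0 2> <2 1 2>
TSO (9): <1 0 0> <1 0 1> <1 0 2> <1 1 1> <1 1 2> <2 0 0> <2 0 1> <2 0 2> <2 1 2>
PSO (12): <1 0 0> <1 0 1> <1 0 2> <1 1 0> <1 1 1> <1 1 2> <2 0 0> <2 0 1> <2 0 2> <2 1 0> <2 1 1> <2 1 2>
target <2 1 1> ∈ {PSO}

SC:no TSO:no PSO:yes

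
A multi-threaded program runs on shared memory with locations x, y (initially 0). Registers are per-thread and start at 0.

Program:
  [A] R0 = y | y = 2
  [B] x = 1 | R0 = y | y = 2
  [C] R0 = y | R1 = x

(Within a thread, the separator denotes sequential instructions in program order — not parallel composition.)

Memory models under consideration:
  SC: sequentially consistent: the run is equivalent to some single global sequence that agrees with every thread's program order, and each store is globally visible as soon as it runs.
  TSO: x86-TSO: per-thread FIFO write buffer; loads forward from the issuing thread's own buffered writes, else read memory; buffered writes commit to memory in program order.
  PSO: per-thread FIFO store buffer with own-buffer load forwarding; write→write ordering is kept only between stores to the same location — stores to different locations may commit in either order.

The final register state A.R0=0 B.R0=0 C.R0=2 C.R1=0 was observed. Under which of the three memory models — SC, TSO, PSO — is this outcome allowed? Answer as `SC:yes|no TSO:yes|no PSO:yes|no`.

SC:no TSO:yes PSO:yes

outcome vector order: (A.R0,B.R0,C.R0,C.R1)
SC (10): 0/0/0/0, 0/0/0/1, 0/0/2/1, 0/2/0/0, 0/2/0/1, 0/2/2/0, 0/2/2/1, 2/0/0/0, 2/0/0/1, 2/0/2/1
TSO (11): 0/0/0/0, 0/0/0/1, 0/0/2/0, 0/0/2/1, 0/2/0/0, 0/2/0/1, 0/2/2/0, 0/2/2/1, 2/0/0/0, 2/0/0/1, 2/0/2/1
PSO (12): 0/0/0/0, 0/0/0/1, 0/0/2/0, 0/0/2/1, 0/2/0/0, 0/2/0/1, 0/2/2/0, 0/2/2/1, 2/0/0/0, 2/0/0/1, 2/0/2/0, 2/0/2/1
target 0/0/2/0 ∈ {TSO,PSO}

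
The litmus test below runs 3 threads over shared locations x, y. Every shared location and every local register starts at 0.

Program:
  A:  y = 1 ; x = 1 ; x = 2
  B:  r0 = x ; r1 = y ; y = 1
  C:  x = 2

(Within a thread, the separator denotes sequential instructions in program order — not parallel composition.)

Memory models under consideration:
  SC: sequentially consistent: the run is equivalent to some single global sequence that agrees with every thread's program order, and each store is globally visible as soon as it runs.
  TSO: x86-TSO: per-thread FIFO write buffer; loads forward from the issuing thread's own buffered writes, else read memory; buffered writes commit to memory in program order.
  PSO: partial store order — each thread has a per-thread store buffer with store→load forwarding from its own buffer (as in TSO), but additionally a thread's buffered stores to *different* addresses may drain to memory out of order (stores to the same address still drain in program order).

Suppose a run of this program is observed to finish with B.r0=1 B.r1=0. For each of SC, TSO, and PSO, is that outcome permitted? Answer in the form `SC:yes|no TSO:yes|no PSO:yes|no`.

outcome vector order: (B.r0,B.r1)
[SC] allowed = {00, 01, 11, 20, 21}
[TSO] allowed = {00, 01, 11, 20, 21}
[PSO] allowed = {00, 01, 10, 11, 20, 21}
target 10 ∈ {PSO}

SC:no TSO:no PSO:yes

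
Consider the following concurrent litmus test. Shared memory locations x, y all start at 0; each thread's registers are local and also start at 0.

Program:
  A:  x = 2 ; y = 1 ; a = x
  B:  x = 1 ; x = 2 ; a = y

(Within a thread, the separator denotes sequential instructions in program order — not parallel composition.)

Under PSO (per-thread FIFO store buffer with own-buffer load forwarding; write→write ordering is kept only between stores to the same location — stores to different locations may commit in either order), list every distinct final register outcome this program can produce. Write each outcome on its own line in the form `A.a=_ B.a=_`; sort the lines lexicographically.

outcome vector order: (A.a,B.a)
|PSO outcomes| = 4

A.a=1 B.a=0
A.a=1 B.a=1
A.a=2 B.a=0
A.a=2 B.a=1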